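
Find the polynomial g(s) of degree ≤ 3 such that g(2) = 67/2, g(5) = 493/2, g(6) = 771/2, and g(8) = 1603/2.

g(s) = s^3 + 4s^2 + 4s + 3/2

Using the Lagrange interpolation formula with nodes 2, 5, 6, 8:
  L_0(s) = (s - 5)(s - 6)(s - 8) / -72
  L_1(s) = (s - 2)(s - 6)(s - 8) / 9
  L_2(s) = (s - 2)(s - 5)(s - 8) / -8
  L_3(s) = (s - 2)(s - 5)(s - 6) / 36
Then g(s) = 67/2·L_0(s) + 493/2·L_1(s) + 771/2·L_2(s) + 1603/2·L_3(s).
Expanding and collecting terms gives g(s) = s^3 + 4s^2 + 4s + 3/2.
Check: g(5) = 493/2. ✓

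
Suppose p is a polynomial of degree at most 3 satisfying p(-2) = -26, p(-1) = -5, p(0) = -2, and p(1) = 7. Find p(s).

Write p(s) = as^3 + bs^2 + cs + d. Substituting each data point gives a linear system:
  -8a + 4b - 2c + d = -26
  -a + b - c + d = -5
  d = -2
  a + b + c + d = 7
Solving the system yields a = 4, b = 3, c = 2, d = -2.
So p(s) = 4s^3 + 3s^2 + 2s - 2.
Check: p(1) = 7. ✓

p(s) = 4s^3 + 3s^2 + 2s - 2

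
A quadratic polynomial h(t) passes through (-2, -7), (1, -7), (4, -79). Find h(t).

h(t) = -4t^2 - 4t + 1

Using the Lagrange interpolation formula with nodes -2, 1, 4:
  L_0(t) = (t - 1)(t - 4) / 18
  L_1(t) = (t + 2)(t - 4) / -9
  L_2(t) = (t + 2)(t - 1) / 18
Then h(t) = -7·L_0(t) - 7·L_1(t) - 79·L_2(t).
Expanding and collecting terms gives h(t) = -4t^2 - 4t + 1.
Check: h(-2) = -7. ✓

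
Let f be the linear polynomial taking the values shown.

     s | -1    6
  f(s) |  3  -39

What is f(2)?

Using the Lagrange interpolation formula with nodes -1, 6:
  L_0(s) = (s - 6) / -7
  L_1(s) = (s + 1) / 7
Then f(s) = 3·L_0(s) - 39·L_1(s).
Expanding and collecting terms gives f(s) = -6s - 3.
Evaluating at s = 2: f(2) = -15.

-15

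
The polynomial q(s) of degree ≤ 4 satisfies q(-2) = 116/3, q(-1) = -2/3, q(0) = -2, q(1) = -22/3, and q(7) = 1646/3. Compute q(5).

Write q(s) = as^4 + bs^3 + cs^2 + ds + e. Substituting each data point gives a linear system:
  16a - 8b + 4c - 2d + e = 116/3
  a - b + c - d + e = -2/3
  e = -2
  a + b + c + d + e = -22/3
  2401a + 343b + 49c + 7d + e = 1646/3
Solving the system yields a = 1, b = -5, c = -3, d = 5/3, e = -2.
So q(s) = s^4 - 5s^3 - 3s^2 + (5/3)s - 2.
Then q(5) = -206/3.

-206/3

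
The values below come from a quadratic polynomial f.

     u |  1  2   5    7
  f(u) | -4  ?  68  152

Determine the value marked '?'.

2

The 3 known points determine the degree-2 polynomial uniquely.
Write f(u) = au^2 + bu + c. Substituting each data point gives a linear system:
  a + b + c = -4
  25a + 5b + c = 68
  49a + 7b + c = 152
Solving the system yields a = 4, b = -6, c = -2.
So f(u) = 4u² - 6u - 2.
Then f(2) = 2.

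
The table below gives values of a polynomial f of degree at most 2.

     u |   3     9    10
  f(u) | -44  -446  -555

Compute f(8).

-349

Using the Lagrange interpolation formula with nodes 3, 9, 10:
  L_0(u) = (u - 9)(u - 10) / 42
  L_1(u) = (u - 3)(u - 10) / -6
  L_2(u) = (u - 3)(u - 9) / 7
Then f(u) = -44·L_0(u) - 446·L_1(u) - 555·L_2(u).
Expanding and collecting terms gives f(u) = -6u² + 5u - 5.
Evaluating at u = 8: f(8) = -349.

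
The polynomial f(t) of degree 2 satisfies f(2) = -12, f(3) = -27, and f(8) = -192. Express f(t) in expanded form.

Write f(t) = at^2 + bt + c. Substituting each data point gives a linear system:
  4a + 2b + c = -12
  9a + 3b + c = -27
  64a + 8b + c = -192
Solving the system yields a = -3, b = 0, c = 0.
So f(t) = -3t^2.
Check: f(2) = -12. ✓

f(t) = -3t^2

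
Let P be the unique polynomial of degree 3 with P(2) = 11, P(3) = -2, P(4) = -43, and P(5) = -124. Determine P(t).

P(t) = -2t^3 + 4t^2 + 5t + 1

Write P(t) = at^3 + bt^2 + ct + d. Substituting each data point gives a linear system:
  8a + 4b + 2c + d = 11
  27a + 9b + 3c + d = -2
  64a + 16b + 4c + d = -43
  125a + 25b + 5c + d = -124
Solving the system yields a = -2, b = 4, c = 5, d = 1.
So P(t) = -2t³ + 4t² + 5t + 1.
Check: P(4) = -43. ✓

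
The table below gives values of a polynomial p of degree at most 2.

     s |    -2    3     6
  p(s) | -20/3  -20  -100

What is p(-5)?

Using the Lagrange interpolation formula with nodes -2, 3, 6:
  L_0(s) = (s - 3)(s - 6) / 40
  L_1(s) = (s + 2)(s - 6) / -15
  L_2(s) = (s + 2)(s - 3) / 24
Then p(s) = -20/3·L_0(s) - 20·L_1(s) - 100·L_2(s).
Expanding and collecting terms gives p(s) = -3s² + (1/3)s + 6.
Evaluating at s = -5: p(-5) = -212/3.

-212/3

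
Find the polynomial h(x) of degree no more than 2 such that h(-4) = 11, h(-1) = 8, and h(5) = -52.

Write h(x) = ax^2 + bx + c. Substituting each data point gives a linear system:
  16a - 4b + c = 11
  a - b + c = 8
  25a + 5b + c = -52
Solving the system yields a = -1, b = -6, c = 3.
So h(x) = -x^2 - 6x + 3.
Check: h(-4) = 11. ✓

h(x) = -x^2 - 6x + 3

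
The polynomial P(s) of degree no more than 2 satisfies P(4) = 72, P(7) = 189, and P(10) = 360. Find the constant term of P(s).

Write P(s) = as^2 + bs + c. Substituting each data point gives a linear system:
  16a + 4b + c = 72
  49a + 7b + c = 189
  100a + 10b + c = 360
Solving the system yields a = 3, b = 6, c = 0.
So P(s) = 3s^2 + 6s.
The constant term is 0.

0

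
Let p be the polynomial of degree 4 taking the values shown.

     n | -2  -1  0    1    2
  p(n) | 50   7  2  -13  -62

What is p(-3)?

203

Using the Lagrange interpolation formula with nodes -2, -1, 0, 1, 2:
  L_0(n) = (n + 1)n(n - 1)(n - 2) / 24
  L_1(n) = (n + 2)n(n - 1)(n - 2) / -6
  L_2(n) = (n + 2)(n + 1)(n - 1)(n - 2) / 4
  L_3(n) = (n + 2)(n + 1)n(n - 2) / -6
  L_4(n) = (n + 2)(n + 1)n(n - 1) / 24
Then p(n) = 50·L_0(n) + 7·L_1(n) + 2·L_2(n) - 13·L_3(n) - 62·L_4(n).
Expanding and collecting terms gives p(n) = n^4 - 6n^3 - 6n^2 - 4n + 2.
Evaluating at n = -3: p(-3) = 203.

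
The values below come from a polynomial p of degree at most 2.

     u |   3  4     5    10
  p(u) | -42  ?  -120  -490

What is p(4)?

The 3 known points determine the degree-2 polynomial uniquely.
Write p(u) = au^2 + bu + c. Substituting each data point gives a linear system:
  9a + 3b + c = -42
  25a + 5b + c = -120
  100a + 10b + c = -490
Solving the system yields a = -5, b = 1, c = 0.
So p(u) = -5u^2 + u.
Then p(4) = -76.

-76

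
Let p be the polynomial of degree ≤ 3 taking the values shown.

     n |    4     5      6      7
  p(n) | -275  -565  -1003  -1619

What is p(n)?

Using the Lagrange interpolation formula with nodes 4, 5, 6, 7:
  L_0(n) = (n - 5)(n - 6)(n - 7) / -6
  L_1(n) = (n - 4)(n - 6)(n - 7) / 2
  L_2(n) = (n - 4)(n - 5)(n - 7) / -2
  L_3(n) = (n - 4)(n - 5)(n - 6) / 6
Then p(n) = -275·L_0(n) - 565·L_1(n) - 1003·L_2(n) - 1619·L_3(n).
Expanding and collecting terms gives p(n) = -5n^3 + n^2 + 6n + 5.
Check: p(6) = -1003. ✓

p(n) = -5n^3 + n^2 + 6n + 5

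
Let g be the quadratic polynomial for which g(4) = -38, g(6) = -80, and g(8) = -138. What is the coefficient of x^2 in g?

Write g(x) = ax^2 + bx + c. Substituting each data point gives a linear system:
  16a + 4b + c = -38
  36a + 6b + c = -80
  64a + 8b + c = -138
Solving the system yields a = -2, b = -1, c = -2.
So g(x) = -2x^2 - x - 2.
The leading coefficient is -2.

-2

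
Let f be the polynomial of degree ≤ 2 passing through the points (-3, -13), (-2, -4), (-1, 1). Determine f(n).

Using the Lagrange interpolation formula with nodes -3, -2, -1:
  L_0(n) = (n + 2)(n + 1) / 2
  L_1(n) = (n + 3)(n + 1) / -1
  L_2(n) = (n + 3)(n + 2) / 2
Then f(n) = -13·L_0(n) - 4·L_1(n) + 1·L_2(n).
Expanding and collecting terms gives f(n) = -2n² - n + 2.
Check: f(-1) = 1. ✓

f(n) = -2n^2 - n + 2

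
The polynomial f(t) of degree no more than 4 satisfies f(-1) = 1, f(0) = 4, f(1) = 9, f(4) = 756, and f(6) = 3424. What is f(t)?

Write f(t) = at^4 + bt^3 + ct^2 + dt + e. Substituting each data point gives a linear system:
  a - b + c - d + e = 1
  e = 4
  a + b + c + d + e = 9
  256a + 64b + 16c + 4d + e = 756
  1296a + 216b + 36c + 6d + e = 3424
Solving the system yields a = 2, b = 4, c = -1, d = 0, e = 4.
So f(t) = 2t⁴ + 4t³ - t² + 4.
Check: f(-1) = 1. ✓

f(t) = 2t^4 + 4t^3 - t^2 + 4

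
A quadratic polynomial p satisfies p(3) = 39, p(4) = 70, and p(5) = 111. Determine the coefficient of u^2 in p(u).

Write p(u) = au^2 + bu + c. Substituting each data point gives a linear system:
  9a + 3b + c = 39
  16a + 4b + c = 70
  25a + 5b + c = 111
Solving the system yields a = 5, b = -4, c = 6.
So p(u) = 5u² - 4u + 6.
The leading coefficient is 5.

5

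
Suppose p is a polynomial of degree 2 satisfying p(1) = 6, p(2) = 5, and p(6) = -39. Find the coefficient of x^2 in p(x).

Write p(x) = ax^2 + bx + c. Substituting each data point gives a linear system:
  a + b + c = 6
  4a + 2b + c = 5
  36a + 6b + c = -39
Solving the system yields a = -2, b = 5, c = 3.
So p(x) = -2x^2 + 5x + 3.
The leading coefficient is -2.

-2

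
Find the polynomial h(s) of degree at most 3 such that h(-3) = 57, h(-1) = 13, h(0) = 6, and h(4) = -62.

h(s) = -s^3 + s^2 - 5s + 6

Using the Lagrange interpolation formula with nodes -3, -1, 0, 4:
  L_0(s) = (s + 1)s(s - 4) / -42
  L_1(s) = (s + 3)s(s - 4) / 10
  L_2(s) = (s + 3)(s + 1)(s - 4) / -12
  L_3(s) = (s + 3)(s + 1)s / 140
Then h(s) = 57·L_0(s) + 13·L_1(s) + 6·L_2(s) - 62·L_3(s).
Expanding and collecting terms gives h(s) = -s³ + s² - 5s + 6.
Check: h(0) = 6. ✓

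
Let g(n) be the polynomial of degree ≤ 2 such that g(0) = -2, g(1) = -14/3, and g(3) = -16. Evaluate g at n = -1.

-4/3

Using the Lagrange interpolation formula with nodes 0, 1, 3:
  L_0(n) = (n - 1)(n - 3) / 3
  L_1(n) = n(n - 3) / -2
  L_2(n) = n(n - 1) / 6
Then g(n) = -2·L_0(n) - 14/3·L_1(n) - 16·L_2(n).
Expanding and collecting terms gives g(n) = -n² - (5/3)n - 2.
Evaluating at n = -1: g(-1) = -4/3.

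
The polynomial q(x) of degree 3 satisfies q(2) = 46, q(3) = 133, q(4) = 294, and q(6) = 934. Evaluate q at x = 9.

3049

Using the Lagrange interpolation formula with nodes 2, 3, 4, 6:
  L_0(x) = (x - 3)(x - 4)(x - 6) / -8
  L_1(x) = (x - 2)(x - 4)(x - 6) / 3
  L_2(x) = (x - 2)(x - 3)(x - 6) / -4
  L_3(x) = (x - 2)(x - 3)(x - 4) / 24
Then q(x) = 46·L_0(x) + 133·L_1(x) + 294·L_2(x) + 934·L_3(x).
Expanding and collecting terms gives q(x) = 4x^3 + x^2 + 6x - 2.
Evaluating at x = 9: q(9) = 3049.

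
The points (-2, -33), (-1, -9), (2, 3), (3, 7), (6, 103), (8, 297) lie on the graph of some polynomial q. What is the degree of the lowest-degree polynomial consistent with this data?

3

Divided differences on the nodes -2, -1, 2, 3, 6, 8:
  order 0: -33  -9  3  7  103  297
  order 1: 24  4  4  32  97
  order 2: -5  0  7  13
  order 3: 1  1  1
  order 4: 0  0
  order 5: 0
The order-3 divided differences are all 1 (nonzero) and every higher order vanishes, so the data lies on a polynomial of degree exactly 3.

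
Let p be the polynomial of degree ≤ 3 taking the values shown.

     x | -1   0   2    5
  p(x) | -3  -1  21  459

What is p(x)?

p(x) = 4x^3 - x^2 - 3x - 1

Write p(x) = ax^3 + bx^2 + cx + d. Substituting each data point gives a linear system:
  -a + b - c + d = -3
  d = -1
  8a + 4b + 2c + d = 21
  125a + 25b + 5c + d = 459
Solving the system yields a = 4, b = -1, c = -3, d = -1.
So p(x) = 4x^3 - x^2 - 3x - 1.
Check: p(0) = -1. ✓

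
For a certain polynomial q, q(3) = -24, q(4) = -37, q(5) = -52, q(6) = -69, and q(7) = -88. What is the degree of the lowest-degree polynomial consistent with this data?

Forward differences of the values at x = 3, 4, 5, 6, 7:
  q  : -24  -37  -52  -69  -88
  Δ  : -13  -15  -17  -19
  Δ^2: -2  -2  -2
  Δ^3: 0  0
  Δ^4: 0
The second differences are constant (-2) and nonzero, while all higher differences vanish, so the minimal degree is 2.

2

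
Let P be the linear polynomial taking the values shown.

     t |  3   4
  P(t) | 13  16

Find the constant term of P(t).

4

Write P(t) = at + b. Substituting each data point gives a linear system:
  3a + b = 13
  4a + b = 16
Solving the system yields a = 3, b = 4.
So P(t) = 3t + 4.
The constant term is 4.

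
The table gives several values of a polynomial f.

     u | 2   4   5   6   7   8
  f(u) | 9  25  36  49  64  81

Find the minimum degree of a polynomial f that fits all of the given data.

2

Divided differences on the nodes 2, 4, 5, 6, 7, 8:
  order 0: 9  25  36  49  64  81
  order 1: 8  11  13  15  17
  order 2: 1  1  1  1
  order 3: 0  0  0
  order 4: 0  0
  order 5: 0
The order-2 divided differences are all 1 (nonzero) and every higher order vanishes, so the data lies on a polynomial of degree exactly 2.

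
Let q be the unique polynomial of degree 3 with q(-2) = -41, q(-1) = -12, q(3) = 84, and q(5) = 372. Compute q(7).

Write q(t) = at^3 + bt^2 + ct + d. Substituting each data point gives a linear system:
  -8a + 4b - 2c + d = -41
  -a + b - c + d = -12
  27a + 9b + 3c + d = 84
  125a + 25b + 5c + d = 372
Solving the system yields a = 3, b = -1, c = 5, d = -3.
So q(t) = 3t^3 - t^2 + 5t - 3.
Then q(7) = 1012.

1012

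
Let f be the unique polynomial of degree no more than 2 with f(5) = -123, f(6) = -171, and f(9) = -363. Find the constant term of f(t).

Write f(t) = at^2 + bt + c. Substituting each data point gives a linear system:
  25a + 5b + c = -123
  36a + 6b + c = -171
  81a + 9b + c = -363
Solving the system yields a = -4, b = -4, c = -3.
So f(t) = -4t^2 - 4t - 3.
The constant term is -3.

-3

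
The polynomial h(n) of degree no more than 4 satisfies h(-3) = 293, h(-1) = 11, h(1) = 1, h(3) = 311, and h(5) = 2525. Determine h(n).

Write h(n) = an^4 + bn^3 + cn^2 + dn + e. Substituting each data point gives a linear system:
  81a - 27b + 9c - 3d + e = 293
  a - b + c - d + e = 11
  a + b + c + d + e = 1
  81a + 27b + 9c + 3d + e = 311
  625a + 125b + 25c + 5d + e = 2525
Solving the system yields a = 4, b = 1, c = -3, d = -6, e = 5.
So h(n) = 4n⁴ + n³ - 3n² - 6n + 5.
Check: h(1) = 1. ✓

h(n) = 4n^4 + n^3 - 3n^2 - 6n + 5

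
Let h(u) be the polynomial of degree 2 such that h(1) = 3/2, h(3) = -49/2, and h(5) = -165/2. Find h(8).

Write h(u) = au^2 + bu + c. Substituting each data point gives a linear system:
  a + b + c = 3/2
  9a + 3b + c = -49/2
  25a + 5b + c = -165/2
Solving the system yields a = -4, b = 3, c = 5/2.
So h(u) = -4u^2 + 3u + 5/2.
Then h(8) = -459/2.

-459/2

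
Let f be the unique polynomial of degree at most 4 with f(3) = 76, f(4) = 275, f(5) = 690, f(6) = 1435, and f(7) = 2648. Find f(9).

Forward differences of the values at n = 3, 4, 5, 6, 7:
  f  : 76  275  690  1435  2648
  Δ  : 199  415  745  1213
  Δ^2: 216  330  468
  Δ^3: 114  138
  Δ^4: 24
The fourth differences are constant, confirming degree 4.
Interpolating (Newton forward form) and evaluating at n = 9 gives f(9) = 7150.

7150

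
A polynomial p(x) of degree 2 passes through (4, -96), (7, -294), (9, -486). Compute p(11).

-726

Write p(x) = ax^2 + bx + c. Substituting each data point gives a linear system:
  16a + 4b + c = -96
  49a + 7b + c = -294
  81a + 9b + c = -486
Solving the system yields a = -6, b = 0, c = 0.
So p(x) = -6x^2.
Then p(11) = -726.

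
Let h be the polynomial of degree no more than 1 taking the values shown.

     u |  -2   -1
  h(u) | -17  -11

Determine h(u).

Write h(u) = au + b. Substituting each data point gives a linear system:
  -2a + b = -17
  -a + b = -11
Solving the system yields a = 6, b = -5.
So h(u) = 6u - 5.
Check: h(-2) = -17. ✓

h(u) = 6u - 5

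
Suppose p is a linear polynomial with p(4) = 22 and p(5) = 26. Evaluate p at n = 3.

Write p(n) = an + b. Substituting each data point gives a linear system:
  4a + b = 22
  5a + b = 26
Solving the system yields a = 4, b = 6.
So p(n) = 4n + 6.
Then p(3) = 18.

18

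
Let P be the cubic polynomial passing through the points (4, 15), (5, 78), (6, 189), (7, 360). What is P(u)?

Write P(u) = au^3 + bu^2 + cu + d. Substituting each data point gives a linear system:
  64a + 16b + 4c + d = 15
  125a + 25b + 5c + d = 78
  216a + 36b + 6c + d = 189
  343a + 49b + 7c + d = 360
Solving the system yields a = 2, b = -6, c = -5, d = 3.
So P(u) = 2u^3 - 6u^2 - 5u + 3.
Check: P(4) = 15. ✓

P(u) = 2u^3 - 6u^2 - 5u + 3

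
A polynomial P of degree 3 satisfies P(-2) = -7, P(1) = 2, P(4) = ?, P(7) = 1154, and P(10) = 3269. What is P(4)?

227

On equispaced nodes a degree-3 polynomial has vanishing fourth forward difference, so
  P(-2) - 4·P(1) + 6·P(4) - 4·P(7) + P(10) = 0.
Substituting the known values and solving for P(4):
  6·P(4) = 1362
  P(4) = 227.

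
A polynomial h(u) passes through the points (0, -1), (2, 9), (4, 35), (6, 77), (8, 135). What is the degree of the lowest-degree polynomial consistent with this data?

Forward differences of the values at u = 0, 2, 4, 6, 8:
  h  : -1  9  35  77  135
  Δ  : 10  26  42  58
  Δ^2: 16  16  16
  Δ^3: 0  0
  Δ^4: 0
The second differences are constant (16) and nonzero, while all higher differences vanish, so the minimal degree is 2.

2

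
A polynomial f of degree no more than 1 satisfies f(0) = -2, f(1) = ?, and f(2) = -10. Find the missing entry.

-6

On equispaced nodes a degree-1 polynomial has vanishing second forward difference, so
  f(0) - 2·f(1) + f(2) = 0.
Substituting the known values and solving for f(1):
  -2·f(1) = 12
  f(1) = -6.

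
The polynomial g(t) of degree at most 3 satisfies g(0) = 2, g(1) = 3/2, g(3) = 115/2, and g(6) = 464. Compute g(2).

Write g(t) = at^3 + bt^2 + ct + d. Substituting each data point gives a linear system:
  d = 2
  a + b + c + d = 3/2
  27a + 9b + 3c + d = 115/2
  216a + 36b + 6c + d = 464
Solving the system yields a = 2, b = 3/2, c = -4, d = 2.
So g(t) = 2t^3 + (3/2)t^2 - 4t + 2.
Then g(2) = 16.

16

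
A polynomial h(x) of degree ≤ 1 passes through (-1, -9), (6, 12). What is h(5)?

9

Write h(x) = ax + b. Substituting each data point gives a linear system:
  -a + b = -9
  6a + b = 12
Solving the system yields a = 3, b = -6.
So h(x) = 3x - 6.
Then h(5) = 9.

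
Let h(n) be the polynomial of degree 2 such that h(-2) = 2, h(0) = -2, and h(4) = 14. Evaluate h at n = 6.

34

Using the Lagrange interpolation formula with nodes -2, 0, 4:
  L_0(n) = n(n - 4) / 12
  L_1(n) = (n + 2)(n - 4) / -8
  L_2(n) = (n + 2)n / 24
Then h(n) = 2·L_0(n) - 2·L_1(n) + 14·L_2(n).
Expanding and collecting terms gives h(n) = n^2 - 2.
Evaluating at n = 6: h(6) = 34.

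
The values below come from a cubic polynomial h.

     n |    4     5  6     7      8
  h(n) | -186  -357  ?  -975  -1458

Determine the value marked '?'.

-614

On equispaced nodes a degree-3 polynomial has vanishing fourth forward difference, so
  h(4) - 4·h(5) + 6·h(6) - 4·h(7) + h(8) = 0.
Substituting the known values and solving for h(6):
  6·h(6) = -3684
  h(6) = -614.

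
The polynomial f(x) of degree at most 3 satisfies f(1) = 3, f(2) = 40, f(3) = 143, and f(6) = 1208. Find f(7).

1935

Using the Lagrange interpolation formula with nodes 1, 2, 3, 6:
  L_0(x) = (x - 2)(x - 3)(x - 6) / -10
  L_1(x) = (x - 1)(x - 3)(x - 6) / 4
  L_2(x) = (x - 1)(x - 2)(x - 6) / -6
  L_3(x) = (x - 1)(x - 2)(x - 3) / 60
Then f(x) = 3·L_0(x) + 40·L_1(x) + 143·L_2(x) + 1208·L_3(x).
Expanding and collecting terms gives f(x) = 6x^3 - 3x^2 + 4x - 4.
Evaluating at x = 7: f(7) = 1935.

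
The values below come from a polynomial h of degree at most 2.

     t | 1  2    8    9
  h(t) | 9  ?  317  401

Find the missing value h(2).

The 3 known points determine the degree-2 polynomial uniquely.
Write h(t) = at^2 + bt + c. Substituting each data point gives a linear system:
  a + b + c = 9
  64a + 8b + c = 317
  81a + 9b + c = 401
Solving the system yields a = 5, b = -1, c = 5.
So h(t) = 5t^2 - t + 5.
Then h(2) = 23.

23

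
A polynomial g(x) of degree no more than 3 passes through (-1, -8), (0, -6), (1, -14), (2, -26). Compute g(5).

Using the Lagrange interpolation formula with nodes -1, 0, 1, 2:
  L_0(x) = x(x - 1)(x - 2) / -6
  L_1(x) = (x + 1)(x - 1)(x - 2) / 2
  L_2(x) = (x + 1)x(x - 2) / -2
  L_3(x) = (x + 1)x(x - 1) / 6
Then g(x) = -8·L_0(x) - 6·L_1(x) - 14·L_2(x) - 26·L_3(x).
Expanding and collecting terms gives g(x) = x^3 - 5x^2 - 4x - 6.
Evaluating at x = 5: g(5) = -26.

-26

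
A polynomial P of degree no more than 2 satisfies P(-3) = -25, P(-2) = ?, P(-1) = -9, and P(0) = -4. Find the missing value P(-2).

On equispaced nodes a degree-2 polynomial has vanishing third forward difference, so
  - P(-3) + 3·P(-2) - 3·P(-1) + P(0) = 0.
Substituting the known values and solving for P(-2):
  3·P(-2) = -48
  P(-2) = -16.

-16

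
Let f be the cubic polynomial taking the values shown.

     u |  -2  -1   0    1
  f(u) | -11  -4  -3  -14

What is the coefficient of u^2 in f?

Write f(u) = au^3 + bu^2 + cu + d. Substituting each data point gives a linear system:
  -8a + 4b - 2c + d = -11
  -a + b - c + d = -4
  d = -3
  a + b + c + d = -14
Solving the system yields a = -1, b = -6, c = -4, d = -3.
So f(u) = -u^3 - 6u^2 - 4u - 3.
The coefficient of u^2 is -6.

-6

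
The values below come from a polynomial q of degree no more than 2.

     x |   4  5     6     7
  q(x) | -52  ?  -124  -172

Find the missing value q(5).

-84

The 3 known points determine the degree-2 polynomial uniquely.
Write q(x) = ax^2 + bx + c. Substituting each data point gives a linear system:
  16a + 4b + c = -52
  36a + 6b + c = -124
  49a + 7b + c = -172
Solving the system yields a = -4, b = 4, c = -4.
So q(x) = -4x² + 4x - 4.
Then q(5) = -84.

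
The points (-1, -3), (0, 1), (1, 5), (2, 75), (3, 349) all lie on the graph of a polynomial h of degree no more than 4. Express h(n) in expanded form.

h(n) = 3n^4 + 5n^3 - 3n^2 - n + 1

Write h(n) = an^4 + bn^3 + cn^2 + dn + e. Substituting each data point gives a linear system:
  a - b + c - d + e = -3
  e = 1
  a + b + c + d + e = 5
  16a + 8b + 4c + 2d + e = 75
  81a + 27b + 9c + 3d + e = 349
Solving the system yields a = 3, b = 5, c = -3, d = -1, e = 1.
So h(n) = 3n^4 + 5n^3 - 3n^2 - n + 1.
Check: h(1) = 5. ✓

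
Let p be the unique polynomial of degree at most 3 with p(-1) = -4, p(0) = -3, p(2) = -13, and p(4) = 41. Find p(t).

Write p(t) = at^3 + bt^2 + ct + d. Substituting each data point gives a linear system:
  -a + b - c + d = -4
  d = -3
  8a + 4b + 2c + d = -13
  64a + 16b + 4c + d = 41
Solving the system yields a = 2, b = -4, c = -5, d = -3.
So p(t) = 2t^3 - 4t^2 - 5t - 3.
Check: p(2) = -13. ✓

p(t) = 2t^3 - 4t^2 - 5t - 3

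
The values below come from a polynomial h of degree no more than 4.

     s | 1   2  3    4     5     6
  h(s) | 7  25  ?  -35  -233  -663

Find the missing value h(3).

27

On equispaced nodes a degree-4 polynomial has vanishing fifth forward difference, so
  - h(1) + 5·h(2) - 10·h(3) + 10·h(4) - 5·h(5) + h(6) = 0.
Substituting the known values and solving for h(3):
  -10·h(3) = -270
  h(3) = 27.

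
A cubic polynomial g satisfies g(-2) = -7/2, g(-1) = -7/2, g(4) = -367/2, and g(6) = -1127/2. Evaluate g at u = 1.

Write g(u) = au^3 + bu^2 + cu + d. Substituting each data point gives a linear system:
  -8a + 4b - 2c + d = -7/2
  -a + b - c + d = -7/2
  64a + 16b + 4c + d = -367/2
  216a + 36b + 6c + d = -1127/2
Solving the system yields a = -2, b = -4, c = 2, d = 1/2.
So g(u) = -2u^3 - 4u^2 + 2u + 1/2.
Then g(1) = -7/2.

-7/2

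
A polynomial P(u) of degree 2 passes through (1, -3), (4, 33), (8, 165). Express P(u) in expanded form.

P(u) = 3u^2 - 3u - 3

Write P(u) = au^2 + bu + c. Substituting each data point gives a linear system:
  a + b + c = -3
  16a + 4b + c = 33
  64a + 8b + c = 165
Solving the system yields a = 3, b = -3, c = -3.
So P(u) = 3u^2 - 3u - 3.
Check: P(1) = -3. ✓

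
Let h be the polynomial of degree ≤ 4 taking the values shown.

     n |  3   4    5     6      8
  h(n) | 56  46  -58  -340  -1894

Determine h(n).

Using the Lagrange interpolation formula with nodes 3, 4, 5, 6, 8:
  L_0(n) = (n - 4)(n - 5)(n - 6)(n - 8) / 30
  L_1(n) = (n - 3)(n - 5)(n - 6)(n - 8) / -8
  L_2(n) = (n - 3)(n - 4)(n - 6)(n - 8) / 6
  L_3(n) = (n - 3)(n - 4)(n - 5)(n - 8) / -12
  L_4(n) = (n - 3)(n - 4)(n - 5)(n - 6) / 120
Then h(n) = 56·L_0(n) + 46·L_1(n) - 58·L_2(n) - 340·L_3(n) - 1894·L_4(n).
Expanding and collecting terms gives h(n) = -n^4 + 4n^3 + 2n^2 + 3n + 2.
Check: h(8) = -1894. ✓

h(n) = -n^4 + 4n^3 + 2n^2 + 3n + 2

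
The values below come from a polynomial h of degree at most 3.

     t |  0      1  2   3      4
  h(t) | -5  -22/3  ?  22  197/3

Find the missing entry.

The 4 known points determine the degree-3 polynomial uniquely.
Write h(t) = at^3 + bt^2 + ct + d. Substituting each data point gives a linear system:
  d = -5
  a + b + c + d = -22/3
  27a + 9b + 3c + d = 22
  64a + 16b + 4c + d = 197/3
Solving the system yields a = 1, b = 5/3, c = -5, d = -5.
So h(t) = t³ + (5/3)t² - 5t - 5.
Then h(2) = -1/3.

-1/3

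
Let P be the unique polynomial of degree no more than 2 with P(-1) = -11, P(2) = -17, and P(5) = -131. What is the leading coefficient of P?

-6

Write P(t) = at^2 + bt + c. Substituting each data point gives a linear system:
  a - b + c = -11
  4a + 2b + c = -17
  25a + 5b + c = -131
Solving the system yields a = -6, b = 4, c = -1.
So P(t) = -6t² + 4t - 1.
The leading coefficient is -6.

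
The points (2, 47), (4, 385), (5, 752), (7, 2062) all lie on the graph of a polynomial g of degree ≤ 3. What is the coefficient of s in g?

Write g(s) = as^3 + bs^2 + cs + d. Substituting each data point gives a linear system:
  8a + 4b + 2c + d = 47
  64a + 16b + 4c + d = 385
  125a + 25b + 5c + d = 752
  343a + 49b + 7c + d = 2062
Solving the system yields a = 6, b = 0, c = 1, d = -3.
So g(s) = 6s^3 + s - 3.
The coefficient of s is 1.

1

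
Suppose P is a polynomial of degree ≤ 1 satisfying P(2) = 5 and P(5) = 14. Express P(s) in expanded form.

Using the Lagrange interpolation formula with nodes 2, 5:
  L_0(s) = (s - 5) / -3
  L_1(s) = (s - 2) / 3
Then P(s) = 5·L_0(s) + 14·L_1(s).
Expanding and collecting terms gives P(s) = 3s - 1.
Check: P(2) = 5. ✓

P(s) = 3s - 1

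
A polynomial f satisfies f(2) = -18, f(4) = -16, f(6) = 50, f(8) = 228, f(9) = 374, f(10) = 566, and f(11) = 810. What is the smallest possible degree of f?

3

Divided differences on the nodes 2, 4, 6, 8, 9, 10, 11:
  order 0: -18  -16  50  228  374  566  810
  order 1: 1  33  89  146  192  244
  order 2: 8  14  19  23  26
  order 3: 1  1  1  1
  order 4: 0  0  0
  order 5: 0  0
  order 6: 0
The order-3 divided differences are all 1 (nonzero) and every higher order vanishes, so the data lies on a polynomial of degree exactly 3.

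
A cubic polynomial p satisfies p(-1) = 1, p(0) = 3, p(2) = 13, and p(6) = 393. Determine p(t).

Write p(t) = at^3 + bt^2 + ct + d. Substituting each data point gives a linear system:
  -a + b - c + d = 1
  d = 3
  8a + 4b + 2c + d = 13
  216a + 36b + 6c + d = 393
Solving the system yields a = 2, b = -1, c = -1, d = 3.
So p(t) = 2t^3 - t^2 - t + 3.
Check: p(6) = 393. ✓

p(t) = 2t^3 - t^2 - t + 3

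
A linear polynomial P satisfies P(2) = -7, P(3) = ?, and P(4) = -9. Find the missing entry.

-8

On equispaced nodes a degree-1 polynomial has vanishing second forward difference, so
  P(2) - 2·P(3) + P(4) = 0.
Substituting the known values and solving for P(3):
  -2·P(3) = 16
  P(3) = -8.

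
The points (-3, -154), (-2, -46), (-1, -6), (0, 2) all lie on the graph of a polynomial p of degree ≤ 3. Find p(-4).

Write p(t) = at^3 + bt^2 + ct + d. Substituting each data point gives a linear system:
  -27a + 9b - 3c + d = -154
  -8a + 4b - 2c + d = -46
  -a + b - c + d = -6
  d = 2
Solving the system yields a = 6, b = 2, c = 4, d = 2.
So p(t) = 6t³ + 2t² + 4t + 2.
Then p(-4) = -366.

-366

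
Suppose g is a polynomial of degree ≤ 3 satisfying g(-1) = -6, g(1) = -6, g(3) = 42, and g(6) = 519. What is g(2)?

Using the Lagrange interpolation formula with nodes -1, 1, 3, 6:
  L_0(n) = (n - 1)(n - 3)(n - 6) / -56
  L_1(n) = (n + 1)(n - 3)(n - 6) / 20
  L_2(n) = (n + 1)(n - 1)(n - 6) / -24
  L_3(n) = (n + 1)(n - 1)(n - 3) / 105
Then g(n) = -6·L_0(n) - 6·L_1(n) + 42·L_2(n) + 519·L_3(n).
Expanding and collecting terms gives g(n) = 3n^3 - 3n^2 - 3n - 3.
Evaluating at n = 2: g(2) = 3.

3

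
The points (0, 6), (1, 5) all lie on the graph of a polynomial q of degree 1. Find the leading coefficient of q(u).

-1

Write q(u) = au + b. Substituting each data point gives a linear system:
  b = 6
  a + b = 5
Solving the system yields a = -1, b = 6.
So q(u) = -u + 6.
The leading coefficient is -1.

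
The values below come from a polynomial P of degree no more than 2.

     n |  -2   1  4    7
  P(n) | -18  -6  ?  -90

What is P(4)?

The 3 known points determine the degree-2 polynomial uniquely.
Write P(n) = an^2 + bn + c. Substituting each data point gives a linear system:
  4a - 2b + c = -18
  a + b + c = -6
  49a + 7b + c = -90
Solving the system yields a = -2, b = 2, c = -6.
So P(n) = -2n² + 2n - 6.
Then P(4) = -30.

-30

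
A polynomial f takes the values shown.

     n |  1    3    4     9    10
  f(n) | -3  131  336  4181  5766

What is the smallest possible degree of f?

3

Divided differences on the nodes 1, 3, 4, 9, 10:
  order 0: -3  131  336  4181  5766
  order 1: 67  205  769  1585
  order 2: 46  94  136
  order 3: 6  6
  order 4: 0
The order-3 divided differences are all 6 (nonzero) and every higher order vanishes, so the data lies on a polynomial of degree exactly 3.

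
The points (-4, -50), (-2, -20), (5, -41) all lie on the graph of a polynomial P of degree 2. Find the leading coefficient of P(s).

Write P(s) = as^2 + bs + c. Substituting each data point gives a linear system:
  16a - 4b + c = -50
  4a - 2b + c = -20
  25a + 5b + c = -41
Solving the system yields a = -2, b = 3, c = -6.
So P(s) = -2s^2 + 3s - 6.
The leading coefficient is -2.

-2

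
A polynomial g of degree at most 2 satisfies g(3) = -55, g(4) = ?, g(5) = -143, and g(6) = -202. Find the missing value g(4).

On equispaced nodes a degree-2 polynomial has vanishing third forward difference, so
  - g(3) + 3·g(4) - 3·g(5) + g(6) = 0.
Substituting the known values and solving for g(4):
  3·g(4) = -282
  g(4) = -94.

-94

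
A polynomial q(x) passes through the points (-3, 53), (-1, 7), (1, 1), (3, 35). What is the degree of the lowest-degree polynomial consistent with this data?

Forward differences of the values at x = -3, -1, 1, 3:
  q  : 53  7  1  35
  Δ  : -46  -6  34
  Δ^2: 40  40
  Δ^3: 0
The second differences are constant (40) and nonzero, while all higher differences vanish, so the minimal degree is 2.

2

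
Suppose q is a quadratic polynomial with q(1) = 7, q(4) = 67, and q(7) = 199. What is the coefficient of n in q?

Write q(n) = an^2 + bn + c. Substituting each data point gives a linear system:
  a + b + c = 7
  16a + 4b + c = 67
  49a + 7b + c = 199
Solving the system yields a = 4, b = 0, c = 3.
So q(n) = 4n^2 + 3.
The coefficient of n is 0.

0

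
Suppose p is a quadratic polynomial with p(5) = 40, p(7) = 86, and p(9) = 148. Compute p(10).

Write p(t) = at^2 + bt + c. Substituting each data point gives a linear system:
  25a + 5b + c = 40
  49a + 7b + c = 86
  81a + 9b + c = 148
Solving the system yields a = 2, b = -1, c = -5.
So p(t) = 2t² - t - 5.
Then p(10) = 185.

185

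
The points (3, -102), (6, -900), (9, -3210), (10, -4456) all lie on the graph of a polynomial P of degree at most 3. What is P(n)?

Using the Lagrange interpolation formula with nodes 3, 6, 9, 10:
  L_0(n) = (n - 6)(n - 9)(n - 10) / -126
  L_1(n) = (n - 3)(n - 9)(n - 10) / 36
  L_2(n) = (n - 3)(n - 6)(n - 10) / -18
  L_3(n) = (n - 3)(n - 6)(n - 9) / 28
Then P(n) = -102·L_0(n) - 900·L_1(n) - 3210·L_2(n) - 4456·L_3(n).
Expanding and collecting terms gives P(n) = -5n^3 + 6n^2 - 5n - 6.
Check: P(3) = -102. ✓

P(n) = -5n^3 + 6n^2 - 5n - 6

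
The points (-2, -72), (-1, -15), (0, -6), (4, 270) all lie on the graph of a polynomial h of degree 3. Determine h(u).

h(u) = 6u^3 - 6u^2 - 3u - 6

Using the Lagrange interpolation formula with nodes -2, -1, 0, 4:
  L_0(u) = (u + 1)u(u - 4) / -12
  L_1(u) = (u + 2)u(u - 4) / 5
  L_2(u) = (u + 2)(u + 1)(u - 4) / -8
  L_3(u) = (u + 2)(u + 1)u / 120
Then h(u) = -72·L_0(u) - 15·L_1(u) - 6·L_2(u) + 270·L_3(u).
Expanding and collecting terms gives h(u) = 6u³ - 6u² - 3u - 6.
Check: h(-1) = -15. ✓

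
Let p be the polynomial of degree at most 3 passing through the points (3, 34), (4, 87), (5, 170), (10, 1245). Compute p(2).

Using the Lagrange interpolation formula with nodes 3, 4, 5, 10:
  L_0(n) = (n - 4)(n - 5)(n - 10) / -14
  L_1(n) = (n - 3)(n - 5)(n - 10) / 6
  L_2(n) = (n - 3)(n - 4)(n - 10) / -10
  L_3(n) = (n - 3)(n - 4)(n - 5) / 210
Then p(n) = 34·L_0(n) + 87·L_1(n) + 170·L_2(n) + 1245·L_3(n).
Expanding and collecting terms gives p(n) = n³ + 3n² - 5n - 5.
Evaluating at n = 2: p(2) = 5.

5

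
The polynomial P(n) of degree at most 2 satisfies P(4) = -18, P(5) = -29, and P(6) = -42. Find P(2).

-2

Forward differences of the values at n = 4, 5, 6:
  P  : -18  -29  -42
  Δ  : -11  -13
  Δ^2: -2
The second differences are constant, confirming degree 2.
Interpolating (Newton forward form) and evaluating at n = 2 gives P(2) = -2.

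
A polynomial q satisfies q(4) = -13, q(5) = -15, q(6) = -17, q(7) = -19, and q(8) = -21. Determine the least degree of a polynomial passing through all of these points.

Forward differences of the values at x = 4, 5, 6, 7, 8:
  q  : -13  -15  -17  -19  -21
  Δ  : -2  -2  -2  -2
  Δ^2: 0  0  0
  Δ^3: 0  0
  Δ^4: 0
The first differences are constant (-2) and nonzero, while all higher differences vanish, so the minimal degree is 1.

1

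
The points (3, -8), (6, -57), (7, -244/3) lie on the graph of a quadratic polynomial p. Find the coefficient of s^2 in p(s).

Write p(s) = as^2 + bs + c. Substituting each data point gives a linear system:
  9a + 3b + c = -8
  36a + 6b + c = -57
  49a + 7b + c = -244/3
Solving the system yields a = -2, b = 5/3, c = 5.
So p(s) = -2s^2 + (5/3)s + 5.
The leading coefficient is -2.

-2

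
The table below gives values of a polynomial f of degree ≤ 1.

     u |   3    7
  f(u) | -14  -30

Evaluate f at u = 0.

Write f(u) = au + b. Substituting each data point gives a linear system:
  3a + b = -14
  7a + b = -30
Solving the system yields a = -4, b = -2.
So f(u) = -4u - 2.
Then f(0) = -2.

-2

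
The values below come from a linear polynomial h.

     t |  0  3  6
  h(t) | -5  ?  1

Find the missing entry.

The 2 known points determine the degree-1 polynomial uniquely.
Write h(t) = at + b. Substituting each data point gives a linear system:
  b = -5
  6a + b = 1
Solving the system yields a = 1, b = -5.
So h(t) = t - 5.
Then h(3) = -2.

-2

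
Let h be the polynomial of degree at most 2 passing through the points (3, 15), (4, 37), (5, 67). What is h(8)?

205

Forward differences of the values at u = 3, 4, 5:
  h  : 15  37  67
  Δ  : 22  30
  Δ^2: 8
The second differences are constant, confirming degree 2.
Interpolating (Newton forward form) and evaluating at u = 8 gives h(8) = 205.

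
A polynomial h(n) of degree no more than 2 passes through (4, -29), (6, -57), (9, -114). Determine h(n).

Write h(n) = an^2 + bn + c. Substituting each data point gives a linear system:
  16a + 4b + c = -29
  36a + 6b + c = -57
  81a + 9b + c = -114
Solving the system yields a = -1, b = -4, c = 3.
So h(n) = -n^2 - 4n + 3.
Check: h(6) = -57. ✓

h(n) = -n^2 - 4n + 3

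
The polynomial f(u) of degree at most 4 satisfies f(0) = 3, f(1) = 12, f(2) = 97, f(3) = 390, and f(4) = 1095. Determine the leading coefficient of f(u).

Write f(u) = au^4 + bu^3 + cu^2 + du + e. Substituting each data point gives a linear system:
  e = 3
  a + b + c + d + e = 12
  16a + 8b + 4c + 2d + e = 97
  81a + 27b + 9c + 3d + e = 390
  256a + 64b + 16c + 4d + e = 1095
Solving the system yields a = 3, b = 4, c = 5, d = -3, e = 3.
So f(u) = 3u⁴ + 4u³ + 5u² - 3u + 3.
The leading coefficient is 3.

3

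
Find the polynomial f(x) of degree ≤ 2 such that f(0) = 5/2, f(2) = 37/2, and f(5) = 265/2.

f(x) = 6x^2 - 4x + 5/2

Write f(x) = ax^2 + bx + c. Substituting each data point gives a linear system:
  c = 5/2
  4a + 2b + c = 37/2
  25a + 5b + c = 265/2
Solving the system yields a = 6, b = -4, c = 5/2.
So f(x) = 6x² - 4x + 5/2.
Check: f(5) = 265/2. ✓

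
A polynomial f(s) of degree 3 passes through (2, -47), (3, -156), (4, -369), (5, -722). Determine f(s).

Write f(s) = as^3 + bs^2 + cs + d. Substituting each data point gives a linear system:
  8a + 4b + 2c + d = -47
  27a + 9b + 3c + d = -156
  64a + 16b + 4c + d = -369
  125a + 25b + 5c + d = -722
Solving the system yields a = -6, b = 2, c = -5, d = 3.
So f(s) = -6s^3 + 2s^2 - 5s + 3.
Check: f(3) = -156. ✓

f(s) = -6s^3 + 2s^2 - 5s + 3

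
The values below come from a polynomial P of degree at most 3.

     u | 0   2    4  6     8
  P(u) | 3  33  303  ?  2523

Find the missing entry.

1053

On equispaced nodes a degree-3 polynomial has vanishing fourth forward difference, so
  P(0) - 4·P(2) + 6·P(4) - 4·P(6) + P(8) = 0.
Substituting the known values and solving for P(6):
  -4·P(6) = -4212
  P(6) = 1053.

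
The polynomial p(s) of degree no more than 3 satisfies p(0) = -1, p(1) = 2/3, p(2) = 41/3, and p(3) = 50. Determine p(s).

p(s) = 2s^3 - (1/3)s^2 - 1

Write p(s) = as^3 + bs^2 + cs + d. Substituting each data point gives a linear system:
  d = -1
  a + b + c + d = 2/3
  8a + 4b + 2c + d = 41/3
  27a + 9b + 3c + d = 50
Solving the system yields a = 2, b = -1/3, c = 0, d = -1.
So p(s) = 2s^3 - (1/3)s^2 - 1.
Check: p(1) = 2/3. ✓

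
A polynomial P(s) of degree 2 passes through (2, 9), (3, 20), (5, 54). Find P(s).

P(s) = 2s^2 + s - 1

Using the Lagrange interpolation formula with nodes 2, 3, 5:
  L_0(s) = (s - 3)(s - 5) / 3
  L_1(s) = (s - 2)(s - 5) / -2
  L_2(s) = (s - 2)(s - 3) / 6
Then P(s) = 9·L_0(s) + 20·L_1(s) + 54·L_2(s).
Expanding and collecting terms gives P(s) = 2s^2 + s - 1.
Check: P(5) = 54. ✓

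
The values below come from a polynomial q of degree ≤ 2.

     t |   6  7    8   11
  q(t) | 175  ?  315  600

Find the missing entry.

240

The 3 known points determine the degree-2 polynomial uniquely.
Write q(t) = at^2 + bt + c. Substituting each data point gives a linear system:
  36a + 6b + c = 175
  64a + 8b + c = 315
  121a + 11b + c = 600
Solving the system yields a = 5, b = 0, c = -5.
So q(t) = 5t² - 5.
Then q(7) = 240.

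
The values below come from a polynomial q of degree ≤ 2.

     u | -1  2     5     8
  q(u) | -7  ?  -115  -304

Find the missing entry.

On equispaced nodes a degree-2 polynomial has vanishing third forward difference, so
  - q(-1) + 3·q(2) - 3·q(5) + q(8) = 0.
Substituting the known values and solving for q(2):
  3·q(2) = -48
  q(2) = -16.

-16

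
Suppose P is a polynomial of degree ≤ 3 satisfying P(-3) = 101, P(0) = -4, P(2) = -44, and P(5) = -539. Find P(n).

Write P(n) = an^3 + bn^2 + cn + d. Substituting each data point gives a linear system:
  -27a + 9b - 3c + d = 101
  d = -4
  8a + 4b + 2c + d = -44
  125a + 25b + 5c + d = -539
Solving the system yields a = -4, b = -1, c = -2, d = -4.
So P(n) = -4n^3 - n^2 - 2n - 4.
Check: P(-3) = 101. ✓

P(n) = -4n^3 - n^2 - 2n - 4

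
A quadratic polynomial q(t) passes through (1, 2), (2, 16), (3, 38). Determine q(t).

Write q(t) = at^2 + bt + c. Substituting each data point gives a linear system:
  a + b + c = 2
  4a + 2b + c = 16
  9a + 3b + c = 38
Solving the system yields a = 4, b = 2, c = -4.
So q(t) = 4t^2 + 2t - 4.
Check: q(3) = 38. ✓

q(t) = 4t^2 + 2t - 4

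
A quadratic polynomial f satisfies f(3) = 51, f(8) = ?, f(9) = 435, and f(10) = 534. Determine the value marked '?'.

The 3 known points determine the degree-2 polynomial uniquely.
Write f(s) = as^2 + bs + c. Substituting each data point gives a linear system:
  9a + 3b + c = 51
  81a + 9b + c = 435
  100a + 10b + c = 534
Solving the system yields a = 5, b = 4, c = -6.
So f(s) = 5s^2 + 4s - 6.
Then f(8) = 346.

346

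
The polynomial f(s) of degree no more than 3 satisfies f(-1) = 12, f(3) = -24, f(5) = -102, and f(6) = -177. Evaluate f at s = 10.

-857

Write f(s) = as^3 + bs^2 + cs + d. Substituting each data point gives a linear system:
  -a + b - c + d = 12
  27a + 9b + 3c + d = -24
  125a + 25b + 5c + d = -102
  216a + 36b + 6c + d = -177
Solving the system yields a = -1, b = 2, c = -6, d = 3.
So f(s) = -s^3 + 2s^2 - 6s + 3.
Then f(10) = -857.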